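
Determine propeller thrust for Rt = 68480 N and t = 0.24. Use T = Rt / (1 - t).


Formula: T = Rt / (1 - t)
Step 1 — (1 - t) = 1 - 0.24 = 0.76
Step 2 — T = 68480 / 0.76 ≈ 90105 N (5 s.f.)

90105 N


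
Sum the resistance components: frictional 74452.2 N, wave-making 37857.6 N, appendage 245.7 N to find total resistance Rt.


Formula: Rt = Rf + Rw + Ra
Substituting: Rt = 74452.2 + 37857.6 + 245.7
Result: Rt = 112555.5 N

112555.5 N


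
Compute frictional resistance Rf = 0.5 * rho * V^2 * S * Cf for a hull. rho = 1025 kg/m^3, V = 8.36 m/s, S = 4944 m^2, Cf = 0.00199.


Formula: Rf = 0.5 * rho * V^2 * S * Cf
Step 1 — V^2 = 8.36^2 = 69.8896
Step 2 — 0.5 * rho * V^2 = 0.5 * 1025 * 69.8896 = 35818.42
Step 3 — Rf = 35818.42 * 4944 * 0.00199 ≈ 352400 N (5 s.f.)

352400 N


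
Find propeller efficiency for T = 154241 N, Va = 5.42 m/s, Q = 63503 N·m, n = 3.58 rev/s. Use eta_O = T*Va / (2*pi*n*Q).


Formula: eta = T * Va / (2 * pi * n * Q)
Step 1 — numerator = T * Va = 154241 * 5.42 = 835986.22
Step 2 — 2 * pi * n = 2 * pi * 3.58 = 22.493803
Step 3 — denominator = 22.493803 * 63503 = 1428423.97
Step 4 — eta = 835986.22 / 1428423.97 ≈ 0.58525 (5 s.f.)

0.58525


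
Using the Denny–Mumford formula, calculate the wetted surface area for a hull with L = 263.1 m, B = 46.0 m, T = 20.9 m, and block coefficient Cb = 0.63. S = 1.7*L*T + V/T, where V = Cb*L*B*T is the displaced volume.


Formula: S = 1.7*L*T + V/T with V = Cb*L*B*T, i.e. S = L * (1.7*T + Cb*B)
Step 1 — 1.7*T = 1.7 * 20.9 = 35.53 m
Step 2 — Cb*B = 0.63 * 46.0 = 28.98 m
Step 3 — 1.7*T + Cb*B = 35.53 + 28.98 = 64.51 m
Step 4 — S = 263.1 * 64.51 ≈ 16973 m^2 (5 s.f.)

16973 m^2


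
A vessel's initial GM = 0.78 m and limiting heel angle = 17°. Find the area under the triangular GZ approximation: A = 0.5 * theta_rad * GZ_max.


Formula: GZ_max = GM * sin(theta); Area = 0.5 * theta_rad * GZ_max
Step 1 — GZ_max = 0.78 * sin(17°) = 0.78 * 0.292372 = 0.22805 m
Step 2 — theta_rad = 17 * pi/180 = 0.296706 rad
Step 3 — Area = 0.5 * 0.296706 * 0.22805 ≈ 0.033832 m·rad (5 s.f.)

0.033832 m·rad


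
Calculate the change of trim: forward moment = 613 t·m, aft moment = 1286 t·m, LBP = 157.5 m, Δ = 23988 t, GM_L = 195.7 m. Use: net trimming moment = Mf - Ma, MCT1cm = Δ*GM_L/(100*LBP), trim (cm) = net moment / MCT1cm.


Formula: net trimming moment = Mf - Ma; MCT1cm = Δ*GM_L/(100*LBP); trim = net moment / MCT1cm
Step 1 — net trimming moment = 613 - 1286 = -673 t·m
Step 2 — MCT1cm = 23988 * 195.7 / (100 * 157.5) = 298.0604 t·m/cm
Step 3 — trim = -673 / 298.0604 ≈ -2.2579 cm (5 s.f.)

-2.2579 cm


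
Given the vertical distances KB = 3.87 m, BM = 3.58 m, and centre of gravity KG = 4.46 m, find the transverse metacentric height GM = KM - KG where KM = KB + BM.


Formula: GM = KB + BM - KG
Step 1 — KM = KB + BM = 3.87 + 3.58 = 7.45 m
Step 2 — GM = KM - KG = 7.45 - 4.46 = 2.99 m

2.99 m


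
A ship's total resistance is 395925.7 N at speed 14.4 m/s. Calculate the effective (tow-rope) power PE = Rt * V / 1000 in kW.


Formula: PE = Rt * V / 1000 (kW)
Step 1 — PE (W) = 395925.7 * 14.4 = 5701330.08 W
Step 2 — PE (kW) = 5701330.08 / 1000 ≈ 5701.3 kW (5 s.f.)

5701.3 kW


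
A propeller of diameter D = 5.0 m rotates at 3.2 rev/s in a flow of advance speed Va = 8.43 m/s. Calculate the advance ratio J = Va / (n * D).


Formula: J = Va / (n * D)
Step 1 — n * D = 3.2 * 5.0 = 16.0
Step 2 — J = 8.43 / 16.0 ≈ 0.52687 (5 s.f.)

0.52687


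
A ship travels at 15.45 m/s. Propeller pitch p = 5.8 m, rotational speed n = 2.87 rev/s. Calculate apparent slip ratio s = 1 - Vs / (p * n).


Formula: s = 1 - Vs / (p * n)
Step 1 — p * n = 5.8 * 2.87 = 16.646
Step 2 — Vs / (p*n) = 15.45 / 16.646 = 0.928151 (6 d.p.)
Step 3 — s = 1 - 0.928151 = 0.071849

0.071849


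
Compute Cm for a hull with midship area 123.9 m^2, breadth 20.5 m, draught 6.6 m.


Formula: Cm = Am / (B * T)
Step 1 — B * T = 20.5 * 6.6 = 135.3 m^2
Step 2 — Cm = 123.9 / 135.3 ≈ 0.91574 (5 s.f.)

0.91574


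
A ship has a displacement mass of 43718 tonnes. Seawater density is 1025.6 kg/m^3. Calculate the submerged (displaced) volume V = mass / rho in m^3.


Formula: V = mass / rho
Step 1 — convert tonnes to kg: 43718 t * 1000 = 43718000 kg
Step 2 — V = 43718000 / 1025.6 ≈ 42627 m^3 (5 s.f.)

42627 m^3


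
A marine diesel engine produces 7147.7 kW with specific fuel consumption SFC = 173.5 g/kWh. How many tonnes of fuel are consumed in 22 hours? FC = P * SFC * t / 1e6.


Formula: FC (tonnes) = P * SFC * t / 1,000,000
Step 1 — P * SFC * t = 7147.7 * 173.5 * 22 = 27282770.9 g
Step 2 — FC (tonnes) = 27282770.9 / 1,000,000 ≈ 27.283 tonnes (5 s.f.)

27.283 tonnes


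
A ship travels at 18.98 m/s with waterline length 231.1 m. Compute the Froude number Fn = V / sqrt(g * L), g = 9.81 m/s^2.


Formula: Fn = V / sqrt(g * L)
Step 1 — g * L = 9.81 * 231.1 = 2267.091
Step 2 — sqrt(g * L) = sqrt(2267.091) = 47.613979
Step 3 — Fn = 18.98 / 47.613979 ≈ 0.39862 (5 s.f.)

0.39862


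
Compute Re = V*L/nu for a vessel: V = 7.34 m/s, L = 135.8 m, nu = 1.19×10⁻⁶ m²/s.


Formula: Re = V * L / nu
Step 1 — V * L = 7.34 * 135.8 = 996.772 m^2/s
Step 2 — Re = 996.772 / 1.19e-6 = 8.38e+08

8.38e+08


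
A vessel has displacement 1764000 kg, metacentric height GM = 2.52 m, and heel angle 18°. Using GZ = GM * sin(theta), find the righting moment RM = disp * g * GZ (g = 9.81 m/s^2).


Formula: GZ = GM * sin(theta); RM = disp * g * GZ
Step 1 — GZ = 2.52 * sin(18°) = 2.52 * 0.309017 = 0.778723 m
Step 2 — RM = 1764000 * 9.81 * 0.778723 ≈ 13476000 N·m (5 s.f.)

13476000 N·m


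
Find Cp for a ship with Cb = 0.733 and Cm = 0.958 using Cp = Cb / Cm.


Formula: Cp = Cb / Cm
Substituting: Cp = 0.733 / 0.958
Result: Cp ≈ 0.76514 (5 s.f.)

0.76514


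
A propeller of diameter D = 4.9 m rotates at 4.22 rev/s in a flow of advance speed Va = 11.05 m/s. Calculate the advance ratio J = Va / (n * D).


Formula: J = Va / (n * D)
Step 1 — n * D = 4.22 * 4.9 = 20.678
Step 2 — J = 11.05 / 20.678 ≈ 0.53438 (5 s.f.)

0.53438


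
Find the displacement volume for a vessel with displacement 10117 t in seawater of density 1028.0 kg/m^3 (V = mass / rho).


Formula: V = mass / rho
Step 1 — convert tonnes to kg: 10117 t * 1000 = 10117000 kg
Step 2 — V = 10117000 / 1028.0 ≈ 9841.4 m^3 (5 s.f.)

9841.4 m^3


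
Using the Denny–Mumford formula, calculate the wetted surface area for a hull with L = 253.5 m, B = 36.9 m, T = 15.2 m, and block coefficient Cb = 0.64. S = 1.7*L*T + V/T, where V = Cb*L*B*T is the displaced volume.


Formula: S = 1.7*L*T + V/T with V = Cb*L*B*T, i.e. S = L * (1.7*T + Cb*B)
Step 1 — 1.7*T = 1.7 * 15.2 = 25.84 m
Step 2 — Cb*B = 0.64 * 36.9 = 23.616 m
Step 3 — 1.7*T + Cb*B = 25.84 + 23.616 = 49.456 m
Step 4 — S = 253.5 * 49.456 ≈ 12537 m^2 (5 s.f.)

12537 m^2


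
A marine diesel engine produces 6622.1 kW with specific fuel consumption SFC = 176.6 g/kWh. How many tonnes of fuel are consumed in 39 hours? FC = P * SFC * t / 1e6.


Formula: FC (tonnes) = P * SFC * t / 1,000,000
Step 1 — P * SFC * t = 6622.1 * 176.6 * 39 = 45609051.54 g
Step 2 — FC (tonnes) = 45609051.54 / 1,000,000 ≈ 45.609 tonnes (5 s.f.)

45.609 tonnes


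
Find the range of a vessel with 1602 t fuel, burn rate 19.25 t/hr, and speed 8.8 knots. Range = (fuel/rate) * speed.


Formula: endurance = fuel / rate; range = endurance * speed
Step 1 — endurance = 1602 / 19.25 = 83.2208 hours
Step 2 — range = 83.2208 * 8.8 ≈ 732.34 nautical miles (5 s.f.)

732.34 NM


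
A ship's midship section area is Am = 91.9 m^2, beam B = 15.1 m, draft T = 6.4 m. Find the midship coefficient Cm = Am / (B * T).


Formula: Cm = Am / (B * T)
Step 1 — B * T = 15.1 * 6.4 = 96.64 m^2
Step 2 — Cm = 91.9 / 96.64 ≈ 0.95095 (5 s.f.)

0.95095


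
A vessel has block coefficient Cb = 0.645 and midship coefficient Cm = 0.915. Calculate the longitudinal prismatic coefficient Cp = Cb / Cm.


Formula: Cp = Cb / Cm
Substituting: Cp = 0.645 / 0.915
Result: Cp ≈ 0.70492 (5 s.f.)

0.70492


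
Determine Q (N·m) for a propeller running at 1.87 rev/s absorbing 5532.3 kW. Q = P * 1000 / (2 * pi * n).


Formula: Q = P_W / (2 * pi * n)
Step 1 — P_W = 5532.3 kW * 1000 = 5532300.0 W
Step 2 — 2 * pi * n = 2 * pi * 1.87 = 11.749557
Step 3 — Q = 5532300.0 / 11.749557 ≈ 470850 N·m (5 s.f.)

470850 N·m


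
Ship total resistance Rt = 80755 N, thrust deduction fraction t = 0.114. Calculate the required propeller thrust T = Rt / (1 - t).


Formula: T = Rt / (1 - t)
Step 1 — (1 - t) = 1 - 0.114 = 0.886
Step 2 — T = 80755 / 0.886 ≈ 91146 N (5 s.f.)

91146 N


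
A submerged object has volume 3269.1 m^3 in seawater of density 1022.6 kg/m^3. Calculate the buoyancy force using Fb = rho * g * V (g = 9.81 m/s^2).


Formula: Fb = rho * g * V
Substituting: Fb = 1022.6 * 9.81 * 3269.1
Intermediate: 1022.6 * 9.81 = 10031.706
Result: Fb = 10031.706 * 3269.1 ≈ 32795000 N (5 s.f.)

32795000 N


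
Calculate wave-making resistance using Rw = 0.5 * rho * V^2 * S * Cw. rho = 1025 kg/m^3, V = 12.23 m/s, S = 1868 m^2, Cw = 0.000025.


Formula: Rw = 0.5 * rho * V^2 * S * Cw
Step 1 — V^2 = 12.23^2 = 149.5729
Step 2 — 0.5 * rho * V^2 = 0.5 * 1025 * 149.5729 = 76656.11125
Step 3 — Rw = 76656.11125 * 1868 * 0.000025 ≈ 3579.8 N (5 s.f.)

3579.8 N


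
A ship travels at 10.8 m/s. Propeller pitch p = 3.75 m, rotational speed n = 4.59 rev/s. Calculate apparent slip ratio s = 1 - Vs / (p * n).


Formula: s = 1 - Vs / (p * n)
Step 1 — p * n = 3.75 * 4.59 = 17.2125
Step 2 — Vs / (p*n) = 10.8 / 17.2125 = 0.627451 (6 d.p.)
Step 3 — s = 1 - 0.627451 = 0.372549

0.372549


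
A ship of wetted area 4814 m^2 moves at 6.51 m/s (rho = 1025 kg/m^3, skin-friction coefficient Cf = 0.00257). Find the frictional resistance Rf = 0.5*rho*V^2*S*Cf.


Formula: Rf = 0.5 * rho * V^2 * S * Cf
Step 1 — V^2 = 6.51^2 = 42.3801
Step 2 — 0.5 * rho * V^2 = 0.5 * 1025 * 42.3801 = 21719.80125
Step 3 — Rf = 21719.80125 * 4814 * 0.00257 ≈ 268720 N (5 s.f.)

268720 N


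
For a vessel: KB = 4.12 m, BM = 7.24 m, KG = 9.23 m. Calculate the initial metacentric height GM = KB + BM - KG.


Formula: GM = KB + BM - KG
Step 1 — KM = KB + BM = 4.12 + 7.24 = 11.36 m
Step 2 — GM = KM - KG = 11.36 - 9.23 = 2.13 m

2.13 m


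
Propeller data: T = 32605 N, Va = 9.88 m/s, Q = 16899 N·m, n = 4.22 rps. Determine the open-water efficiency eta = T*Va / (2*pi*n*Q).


Formula: eta = T * Va / (2 * pi * n * Q)
Step 1 — numerator = T * Va = 32605 * 9.88 = 322137.4
Step 2 — 2 * pi * n = 2 * pi * 4.22 = 26.515042
Step 3 — denominator = 26.515042 * 16899 = 448077.69
Step 4 — eta = 322137.4 / 448077.69 ≈ 0.71893 (5 s.f.)

0.71893


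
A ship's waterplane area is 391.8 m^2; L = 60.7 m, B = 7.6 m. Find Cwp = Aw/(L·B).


Formula: Cwp = Aw / (L * B)
Step 1 — L * B = 60.7 * 7.6 = 461.32 m^2
Step 2 — Cwp = 391.8 / 461.32 ≈ 0.84930 (5 s.f.)

0.84930


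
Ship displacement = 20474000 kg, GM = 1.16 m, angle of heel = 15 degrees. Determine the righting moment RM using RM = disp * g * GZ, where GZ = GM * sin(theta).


Formula: GZ = GM * sin(theta); RM = disp * g * GZ
Step 1 — GZ = 1.16 * sin(15°) = 1.16 * 0.258819 = 0.30023 m
Step 2 — RM = 20474000 * 9.81 * 0.30023 ≈ 60301000 N·m (5 s.f.)

60301000 N·m


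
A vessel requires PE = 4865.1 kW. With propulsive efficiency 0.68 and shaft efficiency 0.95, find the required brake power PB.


Formula: PB = PE / (eta_D * eta_S)
Step 1 — combined efficiency = eta_D * eta_S = 0.68 * 0.95 = 0.646
Step 2 — PB = 4865.1 / 0.646 ≈ 7531.1 kW (5 s.f.)

7531.1 kW


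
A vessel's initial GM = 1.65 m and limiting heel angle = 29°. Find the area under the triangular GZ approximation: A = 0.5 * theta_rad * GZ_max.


Formula: GZ_max = GM * sin(theta); Area = 0.5 * theta_rad * GZ_max
Step 1 — GZ_max = 1.65 * sin(29°) = 1.65 * 0.48481 = 0.799936 m
Step 2 — theta_rad = 29 * pi/180 = 0.506145 rad
Step 3 — Area = 0.5 * 0.506145 * 0.799936 ≈ 0.20244 m·rad (5 s.f.)

0.20244 m·rad


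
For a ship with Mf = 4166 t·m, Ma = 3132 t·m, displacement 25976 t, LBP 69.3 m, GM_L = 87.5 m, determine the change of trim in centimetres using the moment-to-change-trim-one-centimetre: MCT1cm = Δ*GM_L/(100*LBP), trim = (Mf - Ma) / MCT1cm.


Formula: net trimming moment = Mf - Ma; MCT1cm = Δ*GM_L/(100*LBP); trim = net moment / MCT1cm
Step 1 — net trimming moment = 4166 - 3132 = 1034 t·m
Step 2 — MCT1cm = 25976 * 87.5 / (100 * 69.3) = 327.9798 t·m/cm
Step 3 — trim = 1034 / 327.9798 ≈ 3.1526 cm (5 s.f.)

3.1526 cm


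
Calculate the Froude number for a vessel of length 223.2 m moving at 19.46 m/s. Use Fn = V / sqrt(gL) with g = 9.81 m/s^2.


Formula: Fn = V / sqrt(g * L)
Step 1 — g * L = 9.81 * 223.2 = 2189.592
Step 2 — sqrt(g * L) = sqrt(2189.592) = 46.793076
Step 3 — Fn = 19.46 / 46.793076 ≈ 0.41587 (5 s.f.)

0.41587


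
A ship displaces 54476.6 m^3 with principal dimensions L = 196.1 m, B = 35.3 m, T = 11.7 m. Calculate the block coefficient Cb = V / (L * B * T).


Formula: Cb = V / (L * B * T)
Step 1 — L * B * T = 196.1 * 35.3 * 11.7 = 80991.261 m^3
Step 2 — Cb = 54476.6 / 80991.261 ≈ 0.67262 (5 s.f.)

0.67262


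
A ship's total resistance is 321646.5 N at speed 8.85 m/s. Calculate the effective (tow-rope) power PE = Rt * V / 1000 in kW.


Formula: PE = Rt * V / 1000 (kW)
Step 1 — PE (W) = 321646.5 * 8.85 = 2846571.525 W
Step 2 — PE (kW) = 2846571.525 / 1000 ≈ 2846.6 kW (5 s.f.)

2846.6 kW


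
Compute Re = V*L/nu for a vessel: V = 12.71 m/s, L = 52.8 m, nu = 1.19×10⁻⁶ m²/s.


Formula: Re = V * L / nu
Step 1 — V * L = 12.71 * 52.8 = 671.088 m^2/s
Step 2 — Re = 671.088 / 1.19e-6 = 5.64e+08

5.64e+08


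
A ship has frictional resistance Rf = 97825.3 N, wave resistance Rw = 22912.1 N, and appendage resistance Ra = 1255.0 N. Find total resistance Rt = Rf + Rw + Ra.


Formula: Rt = Rf + Rw + Ra
Substituting: Rt = 97825.3 + 22912.1 + 1255.0
Result: Rt = 121992.4 N

121992.4 N


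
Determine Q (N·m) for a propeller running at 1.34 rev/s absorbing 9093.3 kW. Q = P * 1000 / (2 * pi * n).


Formula: Q = P_W / (2 * pi * n)
Step 1 — P_W = 9093.3 kW * 1000 = 9093300.0 W
Step 2 — 2 * pi * n = 2 * pi * 1.34 = 8.419468
Step 3 — Q = 9093300.0 / 8.419468 ≈ 1080000 N·m (5 s.f.)

1080000 N·m


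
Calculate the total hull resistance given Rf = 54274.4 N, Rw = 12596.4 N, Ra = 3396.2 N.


Formula: Rt = Rf + Rw + Ra
Substituting: Rt = 54274.4 + 12596.4 + 3396.2
Result: Rt = 70267.0 N

70267.0 N


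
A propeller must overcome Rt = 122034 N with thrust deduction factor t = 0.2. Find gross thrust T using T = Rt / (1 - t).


Formula: T = Rt / (1 - t)
Step 1 — (1 - t) = 1 - 0.2 = 0.8
Step 2 — T = 122034 / 0.8 ≈ 152540 N (5 s.f.)

152540 N


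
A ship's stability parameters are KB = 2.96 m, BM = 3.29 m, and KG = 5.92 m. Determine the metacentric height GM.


Formula: GM = KB + BM - KG
Step 1 — KM = KB + BM = 2.96 + 3.29 = 6.25 m
Step 2 — GM = KM - KG = 6.25 - 5.92 = 0.33 m

0.33 m


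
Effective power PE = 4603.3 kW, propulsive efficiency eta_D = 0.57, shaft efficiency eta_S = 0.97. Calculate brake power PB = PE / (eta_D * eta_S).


Formula: PB = PE / (eta_D * eta_S)
Step 1 — combined efficiency = eta_D * eta_S = 0.57 * 0.97 = 0.5529
Step 2 — PB = 4603.3 / 0.5529 ≈ 8325.7 kW (5 s.f.)

8325.7 kW


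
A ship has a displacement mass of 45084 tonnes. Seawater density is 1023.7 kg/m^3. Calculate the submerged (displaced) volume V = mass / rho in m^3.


Formula: V = mass / rho
Step 1 — convert tonnes to kg: 45084 t * 1000 = 45084000 kg
Step 2 — V = 45084000 / 1023.7 ≈ 44040 m^3 (5 s.f.)

44040 m^3


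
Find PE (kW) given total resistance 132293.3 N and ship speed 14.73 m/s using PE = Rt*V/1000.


Formula: PE = Rt * V / 1000 (kW)
Step 1 — PE (W) = 132293.3 * 14.73 = 1948680.309 W
Step 2 — PE (kW) = 1948680.309 / 1000 ≈ 1948.7 kW (5 s.f.)

1948.7 kW


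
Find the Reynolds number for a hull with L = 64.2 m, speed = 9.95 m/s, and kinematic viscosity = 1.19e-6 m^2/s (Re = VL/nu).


Formula: Re = V * L / nu
Step 1 — V * L = 9.95 * 64.2 = 638.79 m^2/s
Step 2 — Re = 638.79 / 1.19e-6 = 5.37e+08

5.37e+08


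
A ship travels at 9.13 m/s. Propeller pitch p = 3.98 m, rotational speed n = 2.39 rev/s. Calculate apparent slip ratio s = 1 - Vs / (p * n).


Formula: s = 1 - Vs / (p * n)
Step 1 — p * n = 3.98 * 2.39 = 9.5122
Step 2 — Vs / (p*n) = 9.13 / 9.5122 = 0.95982 (6 d.p.)
Step 3 — s = 1 - 0.95982 = 0.04018

0.04018


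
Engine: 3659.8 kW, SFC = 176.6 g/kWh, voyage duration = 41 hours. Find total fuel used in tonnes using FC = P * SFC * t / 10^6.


Formula: FC (tonnes) = P * SFC * t / 1,000,000
Step 1 — P * SFC * t = 3659.8 * 176.6 * 41 = 26499147.88 g
Step 2 — FC (tonnes) = 26499147.88 / 1,000,000 ≈ 26.499 tonnes (5 s.f.)

26.499 tonnes


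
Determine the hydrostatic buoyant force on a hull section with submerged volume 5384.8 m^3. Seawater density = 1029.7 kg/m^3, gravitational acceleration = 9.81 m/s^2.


Formula: Fb = rho * g * V
Substituting: Fb = 1029.7 * 9.81 * 5384.8
Intermediate: 1029.7 * 9.81 = 10101.357
Result: Fb = 10101.357 * 5384.8 ≈ 54394000 N (5 s.f.)

54394000 N


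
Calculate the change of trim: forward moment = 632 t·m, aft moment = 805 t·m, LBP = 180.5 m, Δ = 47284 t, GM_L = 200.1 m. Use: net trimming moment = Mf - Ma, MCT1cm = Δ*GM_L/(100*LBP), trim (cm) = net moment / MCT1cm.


Formula: net trimming moment = Mf - Ma; MCT1cm = Δ*GM_L/(100*LBP); trim = net moment / MCT1cm
Step 1 — net trimming moment = 632 - 805 = -173 t·m
Step 2 — MCT1cm = 47284 * 200.1 / (100 * 180.5) = 524.1844 t·m/cm
Step 3 — trim = -173 / 524.1844 ≈ -0.33004 cm (5 s.f.)

-0.33004 cm


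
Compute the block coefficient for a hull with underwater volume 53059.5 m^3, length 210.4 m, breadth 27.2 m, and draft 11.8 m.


Formula: Cb = V / (L * B * T)
Step 1 — L * B * T = 210.4 * 27.2 * 11.8 = 67529.984 m^3
Step 2 — Cb = 53059.5 / 67529.984 ≈ 0.78572 (5 s.f.)

0.78572


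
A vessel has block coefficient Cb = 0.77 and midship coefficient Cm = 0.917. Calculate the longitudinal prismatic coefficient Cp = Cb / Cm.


Formula: Cp = Cb / Cm
Substituting: Cp = 0.77 / 0.917
Result: Cp ≈ 0.83969 (5 s.f.)

0.83969


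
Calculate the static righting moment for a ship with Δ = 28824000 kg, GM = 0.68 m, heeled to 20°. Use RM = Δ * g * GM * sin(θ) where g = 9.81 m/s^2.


Formula: GZ = GM * sin(theta); RM = disp * g * GZ
Step 1 — GZ = 0.68 * sin(20°) = 0.68 * 0.34202 = 0.232574 m
Step 2 — RM = 28824000 * 9.81 * 0.232574 ≈ 65763000 N·m (5 s.f.)

65763000 N·m


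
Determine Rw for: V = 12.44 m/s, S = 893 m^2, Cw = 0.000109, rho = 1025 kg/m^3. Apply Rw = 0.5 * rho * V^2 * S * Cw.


Formula: Rw = 0.5 * rho * V^2 * S * Cw
Step 1 — V^2 = 12.44^2 = 154.7536
Step 2 — 0.5 * rho * V^2 = 0.5 * 1025 * 154.7536 = 79311.22
Step 3 — Rw = 79311.22 * 893 * 0.000109 ≈ 7719.9 N (5 s.f.)

7719.9 N


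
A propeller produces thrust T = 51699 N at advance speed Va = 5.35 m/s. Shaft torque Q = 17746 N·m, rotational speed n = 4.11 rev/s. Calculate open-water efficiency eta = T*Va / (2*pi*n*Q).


Formula: eta = T * Va / (2 * pi * n * Q)
Step 1 — numerator = T * Va = 51699 * 5.35 = 276589.65
Step 2 — 2 * pi * n = 2 * pi * 4.11 = 25.823892
Step 3 — denominator = 25.823892 * 17746 = 458270.79
Step 4 — eta = 276589.65 / 458270.79 ≈ 0.60355 (5 s.f.)

0.60355


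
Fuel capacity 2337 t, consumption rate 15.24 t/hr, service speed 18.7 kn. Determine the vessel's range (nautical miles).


Formula: endurance = fuel / rate; range = endurance * speed
Step 1 — endurance = 2337 / 15.24 = 153.3465 hours
Step 2 — range = 153.3465 * 18.7 ≈ 2867.6 nautical miles (5 s.f.)

2867.6 NM


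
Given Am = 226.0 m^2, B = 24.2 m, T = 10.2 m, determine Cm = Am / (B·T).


Formula: Cm = Am / (B * T)
Step 1 — B * T = 24.2 * 10.2 = 246.84 m^2
Step 2 — Cm = 226.0 / 246.84 ≈ 0.91557 (5 s.f.)

0.91557


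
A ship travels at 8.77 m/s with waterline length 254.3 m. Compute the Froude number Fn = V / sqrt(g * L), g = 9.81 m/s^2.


Formula: Fn = V / sqrt(g * L)
Step 1 — g * L = 9.81 * 254.3 = 2494.683
Step 2 — sqrt(g * L) = sqrt(2494.683) = 49.946802
Step 3 — Fn = 8.77 / 49.946802 ≈ 0.17559 (5 s.f.)

0.17559


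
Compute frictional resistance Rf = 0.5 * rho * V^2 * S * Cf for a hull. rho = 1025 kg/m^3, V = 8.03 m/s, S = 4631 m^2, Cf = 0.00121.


Formula: Rf = 0.5 * rho * V^2 * S * Cf
Step 1 — V^2 = 8.03^2 = 64.4809
Step 2 — 0.5 * rho * V^2 = 0.5 * 1025 * 64.4809 = 33046.46125
Step 3 — Rf = 33046.46125 * 4631 * 0.00121 ≈ 185180 N (5 s.f.)

185180 N


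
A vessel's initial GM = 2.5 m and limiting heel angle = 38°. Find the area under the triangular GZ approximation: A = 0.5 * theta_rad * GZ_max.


Formula: GZ_max = GM * sin(theta); Area = 0.5 * theta_rad * GZ_max
Step 1 — GZ_max = 2.5 * sin(38°) = 2.5 * 0.615661 = 1.539153 m
Step 2 — theta_rad = 38 * pi/180 = 0.663225 rad
Step 3 — Area = 0.5 * 0.663225 * 1.539153 ≈ 0.51040 m·rad (5 s.f.)

0.51040 m·rad


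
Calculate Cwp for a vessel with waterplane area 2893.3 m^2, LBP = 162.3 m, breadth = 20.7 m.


Formula: Cwp = Aw / (L * B)
Step 1 — L * B = 162.3 * 20.7 = 3359.61 m^2
Step 2 — Cwp = 2893.3 / 3359.61 ≈ 0.86120 (5 s.f.)

0.86120


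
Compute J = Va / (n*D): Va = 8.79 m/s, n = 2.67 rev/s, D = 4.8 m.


Formula: J = Va / (n * D)
Step 1 — n * D = 2.67 * 4.8 = 12.816
Step 2 — J = 8.79 / 12.816 ≈ 0.68586 (5 s.f.)

0.68586


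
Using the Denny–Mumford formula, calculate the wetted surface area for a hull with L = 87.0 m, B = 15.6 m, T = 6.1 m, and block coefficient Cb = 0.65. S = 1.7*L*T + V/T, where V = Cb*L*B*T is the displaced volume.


Formula: S = 1.7*L*T + V/T with V = Cb*L*B*T, i.e. S = L * (1.7*T + Cb*B)
Step 1 — 1.7*T = 1.7 * 6.1 = 10.37 m
Step 2 — Cb*B = 0.65 * 15.6 = 10.14 m
Step 3 — 1.7*T + Cb*B = 10.37 + 10.14 = 20.51 m
Step 4 — S = 87.0 * 20.51 ≈ 1784.4 m^2 (5 s.f.)

1784.4 m^2


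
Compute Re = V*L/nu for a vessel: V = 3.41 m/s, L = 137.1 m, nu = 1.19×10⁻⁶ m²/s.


Formula: Re = V * L / nu
Step 1 — V * L = 3.41 * 137.1 = 467.511 m^2/s
Step 2 — Re = 467.511 / 1.19e-6 = 3.93e+08

3.93e+08


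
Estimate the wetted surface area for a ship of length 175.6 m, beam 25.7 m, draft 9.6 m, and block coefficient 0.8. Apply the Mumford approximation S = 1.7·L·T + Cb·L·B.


Formula: S = 1.7*L*T + V/T with V = Cb*L*B*T, i.e. S = L * (1.7*T + Cb*B)
Step 1 — 1.7*T = 1.7 * 9.6 = 16.32 m
Step 2 — Cb*B = 0.8 * 25.7 = 20.56 m
Step 3 — 1.7*T + Cb*B = 16.32 + 20.56 = 36.88 m
Step 4 — S = 175.6 * 36.88 ≈ 6476.1 m^2 (5 s.f.)

6476.1 m^2


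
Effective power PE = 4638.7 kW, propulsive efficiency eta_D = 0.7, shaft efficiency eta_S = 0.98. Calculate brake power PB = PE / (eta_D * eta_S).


Formula: PB = PE / (eta_D * eta_S)
Step 1 — combined efficiency = eta_D * eta_S = 0.7 * 0.98 = 0.686
Step 2 — PB = 4638.7 / 0.686 ≈ 6762.0 kW (5 s.f.)

6762.0 kW


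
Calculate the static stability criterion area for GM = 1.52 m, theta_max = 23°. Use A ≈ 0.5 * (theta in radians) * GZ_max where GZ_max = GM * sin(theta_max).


Formula: GZ_max = GM * sin(theta); Area = 0.5 * theta_rad * GZ_max
Step 1 — GZ_max = 1.52 * sin(23°) = 1.52 * 0.390731 = 0.593911 m
Step 2 — theta_rad = 23 * pi/180 = 0.401426 rad
Step 3 — Area = 0.5 * 0.401426 * 0.593911 ≈ 0.11921 m·rad (5 s.f.)

0.11921 m·rad


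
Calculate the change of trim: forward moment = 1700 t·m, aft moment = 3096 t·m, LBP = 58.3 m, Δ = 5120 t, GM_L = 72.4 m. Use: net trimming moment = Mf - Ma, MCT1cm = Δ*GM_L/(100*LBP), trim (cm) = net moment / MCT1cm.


Formula: net trimming moment = Mf - Ma; MCT1cm = Δ*GM_L/(100*LBP); trim = net moment / MCT1cm
Step 1 — net trimming moment = 1700 - 3096 = -1396 t·m
Step 2 — MCT1cm = 5120 * 72.4 / (100 * 58.3) = 63.5828 t·m/cm
Step 3 — trim = -1396 / 63.5828 ≈ -21.956 cm (5 s.f.)

-21.956 cm


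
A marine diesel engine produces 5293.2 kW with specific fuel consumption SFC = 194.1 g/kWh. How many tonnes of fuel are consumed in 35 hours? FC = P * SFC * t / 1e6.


Formula: FC (tonnes) = P * SFC * t / 1,000,000
Step 1 — P * SFC * t = 5293.2 * 194.1 * 35 = 35959354.2 g
Step 2 — FC (tonnes) = 35959354.2 / 1,000,000 ≈ 35.959 tonnes (5 s.f.)

35.959 tonnes


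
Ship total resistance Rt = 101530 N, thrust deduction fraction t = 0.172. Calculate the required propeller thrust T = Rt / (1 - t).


Formula: T = Rt / (1 - t)
Step 1 — (1 - t) = 1 - 0.172 = 0.828
Step 2 — T = 101530 / 0.828 ≈ 122620 N (5 s.f.)

122620 N


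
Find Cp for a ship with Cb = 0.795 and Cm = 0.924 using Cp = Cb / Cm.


Formula: Cp = Cb / Cm
Substituting: Cp = 0.795 / 0.924
Result: Cp ≈ 0.86039 (5 s.f.)

0.86039


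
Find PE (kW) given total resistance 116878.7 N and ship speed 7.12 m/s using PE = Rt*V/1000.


Formula: PE = Rt * V / 1000 (kW)
Step 1 — PE (W) = 116878.7 * 7.12 = 832176.344 W
Step 2 — PE (kW) = 832176.344 / 1000 ≈ 832.18 kW (5 s.f.)

832.18 kW


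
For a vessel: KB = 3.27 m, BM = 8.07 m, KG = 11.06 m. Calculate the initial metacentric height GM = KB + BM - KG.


Formula: GM = KB + BM - KG
Step 1 — KM = KB + BM = 3.27 + 8.07 = 11.34 m
Step 2 — GM = KM - KG = 11.34 - 11.06 = 0.28 m

0.28 m


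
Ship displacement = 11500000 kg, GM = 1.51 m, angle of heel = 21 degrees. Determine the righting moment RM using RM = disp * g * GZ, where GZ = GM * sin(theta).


Formula: GZ = GM * sin(theta); RM = disp * g * GZ
Step 1 — GZ = 1.51 * sin(21°) = 1.51 * 0.358368 = 0.541136 m
Step 2 — RM = 11500000 * 9.81 * 0.541136 ≈ 61048000 N·m (5 s.f.)

61048000 N·m


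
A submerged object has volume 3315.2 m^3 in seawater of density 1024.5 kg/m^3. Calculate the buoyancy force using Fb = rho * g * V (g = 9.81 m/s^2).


Formula: Fb = rho * g * V
Substituting: Fb = 1024.5 * 9.81 * 3315.2
Intermediate: 1024.5 * 9.81 = 10050.345
Result: Fb = 10050.345 * 3315.2 ≈ 33319000 N (5 s.f.)

33319000 N


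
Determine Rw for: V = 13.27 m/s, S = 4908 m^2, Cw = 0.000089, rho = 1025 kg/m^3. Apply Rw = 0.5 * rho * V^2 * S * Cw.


Formula: Rw = 0.5 * rho * V^2 * S * Cw
Step 1 — V^2 = 13.27^2 = 176.0929
Step 2 — 0.5 * rho * V^2 = 0.5 * 1025 * 176.0929 = 90247.61125
Step 3 — Rw = 90247.61125 * 4908 * 0.000089 ≈ 39421 N (5 s.f.)

39421 N


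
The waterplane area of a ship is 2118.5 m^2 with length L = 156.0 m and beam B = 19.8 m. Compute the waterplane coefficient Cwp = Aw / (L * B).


Formula: Cwp = Aw / (L * B)
Step 1 — L * B = 156.0 * 19.8 = 3088.8 m^2
Step 2 — Cwp = 2118.5 / 3088.8 ≈ 0.68587 (5 s.f.)

0.68587


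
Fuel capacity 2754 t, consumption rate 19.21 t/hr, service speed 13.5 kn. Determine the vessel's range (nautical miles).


Formula: endurance = fuel / rate; range = endurance * speed
Step 1 — endurance = 2754 / 19.21 = 143.3628 hours
Step 2 — range = 143.3628 * 13.5 ≈ 1935.4 nautical miles (5 s.f.)

1935.4 NM


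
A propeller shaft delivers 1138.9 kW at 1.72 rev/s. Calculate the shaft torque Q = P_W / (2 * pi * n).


Formula: Q = P_W / (2 * pi * n)
Step 1 — P_W = 1138.9 kW * 1000 = 1138900.0 W
Step 2 — 2 * pi * n = 2 * pi * 1.72 = 10.807079
Step 3 — Q = 1138900.0 / 10.807079 ≈ 105380 N·m (5 s.f.)

105380 N·m


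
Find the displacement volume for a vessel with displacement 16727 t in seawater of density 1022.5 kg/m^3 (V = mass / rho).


Formula: V = mass / rho
Step 1 — convert tonnes to kg: 16727 t * 1000 = 16727000 kg
Step 2 — V = 16727000 / 1022.5 ≈ 16359 m^3 (5 s.f.)

16359 m^3


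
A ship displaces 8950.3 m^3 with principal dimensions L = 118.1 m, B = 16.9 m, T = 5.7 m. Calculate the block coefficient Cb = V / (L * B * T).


Formula: Cb = V / (L * B * T)
Step 1 — L * B * T = 118.1 * 16.9 * 5.7 = 11376.573 m^3
Step 2 — Cb = 8950.3 / 11376.573 ≈ 0.78673 (5 s.f.)

0.78673


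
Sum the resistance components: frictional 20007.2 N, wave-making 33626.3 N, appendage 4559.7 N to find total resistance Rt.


Formula: Rt = Rf + Rw + Ra
Substituting: Rt = 20007.2 + 33626.3 + 4559.7
Result: Rt = 58193.2 N

58193.2 N


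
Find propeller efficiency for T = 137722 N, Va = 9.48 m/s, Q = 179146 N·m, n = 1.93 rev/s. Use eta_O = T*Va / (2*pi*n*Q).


Formula: eta = T * Va / (2 * pi * n * Q)
Step 1 — numerator = T * Va = 137722 * 9.48 = 1305604.56
Step 2 — 2 * pi * n = 2 * pi * 1.93 = 12.126548
Step 3 — denominator = 12.126548 * 179146 = 2172422.57
Step 4 — eta = 1305604.56 / 2172422.57 ≈ 0.60099 (5 s.f.)

0.60099


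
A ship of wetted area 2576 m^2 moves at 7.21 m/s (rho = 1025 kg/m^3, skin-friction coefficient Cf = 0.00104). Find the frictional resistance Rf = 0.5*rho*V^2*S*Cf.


Formula: Rf = 0.5 * rho * V^2 * S * Cf
Step 1 — V^2 = 7.21^2 = 51.9841
Step 2 — 0.5 * rho * V^2 = 0.5 * 1025 * 51.9841 = 26641.85125
Step 3 — Rf = 26641.85125 * 2576 * 0.00104 ≈ 71375 N (5 s.f.)

71375 N


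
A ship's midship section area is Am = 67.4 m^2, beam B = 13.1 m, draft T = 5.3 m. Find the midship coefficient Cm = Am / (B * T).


Formula: Cm = Am / (B * T)
Step 1 — B * T = 13.1 * 5.3 = 69.43 m^2
Step 2 — Cm = 67.4 / 69.43 ≈ 0.97076 (5 s.f.)

0.97076


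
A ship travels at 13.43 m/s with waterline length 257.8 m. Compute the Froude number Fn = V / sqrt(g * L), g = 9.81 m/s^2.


Formula: Fn = V / sqrt(g * L)
Step 1 — g * L = 9.81 * 257.8 = 2529.018
Step 2 — sqrt(g * L) = sqrt(2529.018) = 50.289343
Step 3 — Fn = 13.43 / 50.289343 ≈ 0.26705 (5 s.f.)

0.26705


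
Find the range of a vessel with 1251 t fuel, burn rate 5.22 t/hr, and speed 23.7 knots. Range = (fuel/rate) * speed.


Formula: endurance = fuel / rate; range = endurance * speed
Step 1 — endurance = 1251 / 5.22 = 239.6552 hours
Step 2 — range = 239.6552 * 23.7 ≈ 5679.8 nautical miles (5 s.f.)

5679.8 NM


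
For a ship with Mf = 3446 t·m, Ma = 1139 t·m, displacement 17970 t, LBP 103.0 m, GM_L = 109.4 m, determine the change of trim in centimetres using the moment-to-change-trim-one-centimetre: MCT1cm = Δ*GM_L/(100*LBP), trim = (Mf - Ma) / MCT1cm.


Formula: net trimming moment = Mf - Ma; MCT1cm = Δ*GM_L/(100*LBP); trim = net moment / MCT1cm
Step 1 — net trimming moment = 3446 - 1139 = 2307 t·m
Step 2 — MCT1cm = 17970 * 109.4 / (100 * 103.0) = 190.8658 t·m/cm
Step 3 — trim = 2307 / 190.8658 ≈ 12.087 cm (5 s.f.)

12.087 cm


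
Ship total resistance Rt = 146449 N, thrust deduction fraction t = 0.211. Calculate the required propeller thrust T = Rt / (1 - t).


Formula: T = Rt / (1 - t)
Step 1 — (1 - t) = 1 - 0.211 = 0.789
Step 2 — T = 146449 / 0.789 ≈ 185610 N (5 s.f.)

185610 N


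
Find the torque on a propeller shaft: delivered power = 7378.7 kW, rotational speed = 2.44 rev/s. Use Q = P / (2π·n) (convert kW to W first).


Formula: Q = P_W / (2 * pi * n)
Step 1 — P_W = 7378.7 kW * 1000 = 7378700.0 W
Step 2 — 2 * pi * n = 2 * pi * 2.44 = 15.330972
Step 3 — Q = 7378700.0 / 15.330972 ≈ 481290 N·m (5 s.f.)

481290 N·m


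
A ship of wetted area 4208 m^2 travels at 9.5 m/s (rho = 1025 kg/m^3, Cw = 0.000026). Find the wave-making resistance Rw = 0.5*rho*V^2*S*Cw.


Formula: Rw = 0.5 * rho * V^2 * S * Cw
Step 1 — V^2 = 9.5^2 = 90.25
Step 2 — 0.5 * rho * V^2 = 0.5 * 1025 * 90.25 = 46253.125
Step 3 — Rw = 46253.125 * 4208 * 0.000026 ≈ 5060.5 N (5 s.f.)

5060.5 N


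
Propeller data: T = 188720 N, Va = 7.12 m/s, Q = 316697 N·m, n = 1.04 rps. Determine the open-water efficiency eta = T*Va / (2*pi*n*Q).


Formula: eta = T * Va / (2 * pi * n * Q)
Step 1 — numerator = T * Va = 188720 * 7.12 = 1343686.4
Step 2 — 2 * pi * n = 2 * pi * 1.04 = 6.534513
Step 3 — denominator = 6.534513 * 316697 = 2069460.66
Step 4 — eta = 1343686.4 / 2069460.66 ≈ 0.64929 (5 s.f.)

0.64929


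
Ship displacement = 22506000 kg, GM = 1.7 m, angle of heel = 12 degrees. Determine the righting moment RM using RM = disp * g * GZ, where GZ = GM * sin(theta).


Formula: GZ = GM * sin(theta); RM = disp * g * GZ
Step 1 — GZ = 1.7 * sin(12°) = 1.7 * 0.207912 = 0.35345 m
Step 2 — RM = 22506000 * 9.81 * 0.35345 ≈ 78036000 N·m (5 s.f.)

78036000 N·m


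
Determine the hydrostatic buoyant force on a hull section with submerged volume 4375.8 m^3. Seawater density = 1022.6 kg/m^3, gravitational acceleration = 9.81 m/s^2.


Formula: Fb = rho * g * V
Substituting: Fb = 1022.6 * 9.81 * 4375.8
Intermediate: 1022.6 * 9.81 = 10031.706
Result: Fb = 10031.706 * 4375.8 ≈ 43897000 N (5 s.f.)

43897000 N


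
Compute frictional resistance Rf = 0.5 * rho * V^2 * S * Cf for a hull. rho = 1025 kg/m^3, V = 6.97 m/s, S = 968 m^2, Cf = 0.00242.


Formula: Rf = 0.5 * rho * V^2 * S * Cf
Step 1 — V^2 = 6.97^2 = 48.5809
Step 2 — 0.5 * rho * V^2 = 0.5 * 1025 * 48.5809 = 24897.71125
Step 3 — Rf = 24897.71125 * 968 * 0.00242 ≈ 58324 N (5 s.f.)

58324 N


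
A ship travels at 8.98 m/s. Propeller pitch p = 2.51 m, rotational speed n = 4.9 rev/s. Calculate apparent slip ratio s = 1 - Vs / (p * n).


Formula: s = 1 - Vs / (p * n)
Step 1 — p * n = 2.51 * 4.9 = 12.299
Step 2 — Vs / (p*n) = 8.98 / 12.299 = 0.730141 (6 d.p.)
Step 3 — s = 1 - 0.730141 = 0.269859

0.269859


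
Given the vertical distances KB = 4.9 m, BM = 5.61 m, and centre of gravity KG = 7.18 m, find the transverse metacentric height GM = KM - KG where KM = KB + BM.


Formula: GM = KB + BM - KG
Step 1 — KM = KB + BM = 4.9 + 5.61 = 10.51 m
Step 2 — GM = KM - KG = 10.51 - 7.18 = 3.33 m

3.33 m


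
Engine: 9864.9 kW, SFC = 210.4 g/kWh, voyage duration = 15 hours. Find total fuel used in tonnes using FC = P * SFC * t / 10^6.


Formula: FC (tonnes) = P * SFC * t / 1,000,000
Step 1 — P * SFC * t = 9864.9 * 210.4 * 15 = 31133624.4 g
Step 2 — FC (tonnes) = 31133624.4 / 1,000,000 ≈ 31.134 tonnes (5 s.f.)

31.134 tonnes


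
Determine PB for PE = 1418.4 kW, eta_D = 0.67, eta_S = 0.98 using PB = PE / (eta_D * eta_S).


Formula: PB = PE / (eta_D * eta_S)
Step 1 — combined efficiency = eta_D * eta_S = 0.67 * 0.98 = 0.6566
Step 2 — PB = 1418.4 / 0.6566 ≈ 2160.2 kW (5 s.f.)

2160.2 kW


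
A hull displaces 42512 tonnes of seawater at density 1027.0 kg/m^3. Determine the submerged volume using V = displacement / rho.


Formula: V = mass / rho
Step 1 — convert tonnes to kg: 42512 t * 1000 = 42512000 kg
Step 2 — V = 42512000 / 1027.0 ≈ 41394 m^3 (5 s.f.)

41394 m^3


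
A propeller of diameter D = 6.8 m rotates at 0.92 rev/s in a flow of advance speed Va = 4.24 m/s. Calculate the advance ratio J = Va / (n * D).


Formula: J = Va / (n * D)
Step 1 — n * D = 0.92 * 6.8 = 6.256
Step 2 — J = 4.24 / 6.256 ≈ 0.67775 (5 s.f.)

0.67775


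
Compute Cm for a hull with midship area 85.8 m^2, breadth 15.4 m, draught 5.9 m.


Formula: Cm = Am / (B * T)
Step 1 — B * T = 15.4 * 5.9 = 90.86 m^2
Step 2 — Cm = 85.8 / 90.86 ≈ 0.94431 (5 s.f.)

0.94431


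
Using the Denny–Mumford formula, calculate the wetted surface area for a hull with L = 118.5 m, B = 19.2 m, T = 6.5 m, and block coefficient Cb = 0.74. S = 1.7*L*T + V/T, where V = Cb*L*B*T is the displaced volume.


Formula: S = 1.7*L*T + V/T with V = Cb*L*B*T, i.e. S = L * (1.7*T + Cb*B)
Step 1 — 1.7*T = 1.7 * 6.5 = 11.05 m
Step 2 — Cb*B = 0.74 * 19.2 = 14.208 m
Step 3 — 1.7*T + Cb*B = 11.05 + 14.208 = 25.258 m
Step 4 — S = 118.5 * 25.258 ≈ 2993.1 m^2 (5 s.f.)

2993.1 m^2


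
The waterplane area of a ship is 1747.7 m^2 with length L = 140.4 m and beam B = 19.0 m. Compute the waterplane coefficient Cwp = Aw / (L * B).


Formula: Cwp = Aw / (L * B)
Step 1 — L * B = 140.4 * 19.0 = 2667.6 m^2
Step 2 — Cwp = 1747.7 / 2667.6 ≈ 0.65516 (5 s.f.)

0.65516


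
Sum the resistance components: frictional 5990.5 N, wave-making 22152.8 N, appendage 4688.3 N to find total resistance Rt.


Formula: Rt = Rf + Rw + Ra
Substituting: Rt = 5990.5 + 22152.8 + 4688.3
Result: Rt = 32831.6 N

32831.6 N


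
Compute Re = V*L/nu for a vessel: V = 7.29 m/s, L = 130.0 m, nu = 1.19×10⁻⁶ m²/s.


Formula: Re = V * L / nu
Step 1 — V * L = 7.29 * 130.0 = 947.7 m^2/s
Step 2 — Re = 947.7 / 1.19e-6 = 7.96e+08

7.96e+08


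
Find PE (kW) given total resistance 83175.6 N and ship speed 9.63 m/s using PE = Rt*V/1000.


Formula: PE = Rt * V / 1000 (kW)
Step 1 — PE (W) = 83175.6 * 9.63 = 800981.028 W
Step 2 — PE (kW) = 800981.028 / 1000 ≈ 800.98 kW (5 s.f.)

800.98 kW


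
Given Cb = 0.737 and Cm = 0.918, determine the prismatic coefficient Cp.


Formula: Cp = Cb / Cm
Substituting: Cp = 0.737 / 0.918
Result: Cp ≈ 0.80283 (5 s.f.)

0.80283


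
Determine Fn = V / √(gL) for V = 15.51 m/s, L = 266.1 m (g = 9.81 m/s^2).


Formula: Fn = V / sqrt(g * L)
Step 1 — g * L = 9.81 * 266.1 = 2610.441
Step 2 — sqrt(g * L) = sqrt(2610.441) = 51.092475
Step 3 — Fn = 15.51 / 51.092475 ≈ 0.30357 (5 s.f.)

0.30357


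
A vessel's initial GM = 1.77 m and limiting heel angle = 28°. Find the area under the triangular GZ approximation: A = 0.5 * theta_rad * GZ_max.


Formula: GZ_max = GM * sin(theta); Area = 0.5 * theta_rad * GZ_max
Step 1 — GZ_max = 1.77 * sin(28°) = 1.77 * 0.469472 = 0.830965 m
Step 2 — theta_rad = 28 * pi/180 = 0.488692 rad
Step 3 — Area = 0.5 * 0.488692 * 0.830965 ≈ 0.20304 m·rad (5 s.f.)

0.20304 m·rad


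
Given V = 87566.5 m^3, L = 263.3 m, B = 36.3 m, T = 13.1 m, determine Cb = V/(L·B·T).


Formula: Cb = V / (L * B * T)
Step 1 — L * B * T = 263.3 * 36.3 * 13.1 = 125207.049 m^3
Step 2 — Cb = 87566.5 / 125207.049 ≈ 0.69937 (5 s.f.)

0.69937


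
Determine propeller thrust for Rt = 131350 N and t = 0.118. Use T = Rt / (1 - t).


Formula: T = Rt / (1 - t)
Step 1 — (1 - t) = 1 - 0.118 = 0.882
Step 2 — T = 131350 / 0.882 ≈ 148920 N (5 s.f.)

148920 N


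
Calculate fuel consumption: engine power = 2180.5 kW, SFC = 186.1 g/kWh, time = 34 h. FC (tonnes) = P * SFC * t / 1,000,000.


Formula: FC (tonnes) = P * SFC * t / 1,000,000
Step 1 — P * SFC * t = 2180.5 * 186.1 * 34 = 13796895.7 g
Step 2 — FC (tonnes) = 13796895.7 / 1,000,000 ≈ 13.797 tonnes (5 s.f.)

13.797 tonnes


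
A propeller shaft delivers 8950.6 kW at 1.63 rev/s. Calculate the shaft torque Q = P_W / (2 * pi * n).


Formula: Q = P_W / (2 * pi * n)
Step 1 — P_W = 8950.6 kW * 1000 = 8950600.0 W
Step 2 — 2 * pi * n = 2 * pi * 1.63 = 10.241592
Step 3 — Q = 8950600.0 / 10.241592 ≈ 873950 N·m (5 s.f.)

873950 N·m


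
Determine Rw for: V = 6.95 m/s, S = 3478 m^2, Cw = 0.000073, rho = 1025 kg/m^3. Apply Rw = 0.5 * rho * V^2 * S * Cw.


Formula: Rw = 0.5 * rho * V^2 * S * Cw
Step 1 — V^2 = 6.95^2 = 48.3025
Step 2 — 0.5 * rho * V^2 = 0.5 * 1025 * 48.3025 = 24755.03125
Step 3 — Rw = 24755.03125 * 3478 * 0.000073 ≈ 6285.2 N (5 s.f.)

6285.2 N


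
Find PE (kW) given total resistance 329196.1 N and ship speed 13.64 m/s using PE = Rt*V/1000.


Formula: PE = Rt * V / 1000 (kW)
Step 1 — PE (W) = 329196.1 * 13.64 = 4490234.804 W
Step 2 — PE (kW) = 4490234.804 / 1000 ≈ 4490.2 kW (5 s.f.)

4490.2 kW


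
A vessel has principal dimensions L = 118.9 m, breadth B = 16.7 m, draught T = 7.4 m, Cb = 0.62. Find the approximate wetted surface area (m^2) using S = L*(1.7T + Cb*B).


Formula: S = 1.7*L*T + V/T with V = Cb*L*B*T, i.e. S = L * (1.7*T + Cb*B)
Step 1 — 1.7*T = 1.7 * 7.4 = 12.58 m
Step 2 — Cb*B = 0.62 * 16.7 = 10.354 m
Step 3 — 1.7*T + Cb*B = 12.58 + 10.354 = 22.934 m
Step 4 — S = 118.9 * 22.934 ≈ 2726.9 m^2 (5 s.f.)

2726.9 m^2


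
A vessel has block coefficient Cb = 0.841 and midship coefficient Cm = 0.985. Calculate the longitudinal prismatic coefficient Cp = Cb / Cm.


Formula: Cp = Cb / Cm
Substituting: Cp = 0.841 / 0.985
Result: Cp ≈ 0.85381 (5 s.f.)

0.85381
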